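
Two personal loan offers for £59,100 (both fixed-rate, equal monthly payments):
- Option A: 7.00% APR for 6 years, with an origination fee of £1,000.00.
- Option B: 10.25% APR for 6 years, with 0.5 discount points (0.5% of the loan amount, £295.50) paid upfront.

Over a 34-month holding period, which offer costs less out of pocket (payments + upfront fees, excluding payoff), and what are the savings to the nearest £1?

Option A: monthly rate = 7%/12 = 0.0058333; payment = 59,100 × 0.0058333 / (1 − (1+0.0058333)^−72) = £1,007.60.
Option B: at 10.25% the monthly rate is 0.0085417, so the payment is 59,100 × 0.0085417 / (1 − 1.0085417^−72) = £1,102.34.
Over 34 months: Option A costs 34 × £1,007.60 + £1,000.00 = £35,258.40; Option B costs 34 × £1,102.34 + £295.50 = £37,775.06.
Option A is cheaper by £37,775.06 − £35,258.40 = £2,516.66.

Option A by £2,517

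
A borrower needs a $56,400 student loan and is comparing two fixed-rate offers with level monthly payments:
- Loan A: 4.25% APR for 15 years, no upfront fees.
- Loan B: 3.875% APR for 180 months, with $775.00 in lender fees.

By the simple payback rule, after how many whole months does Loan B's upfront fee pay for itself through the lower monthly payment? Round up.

Loan A: monthly rate = 4.25%/12 = 0.0035417; payment = 56,400 × 0.0035417 / (1 − (1+0.0035417)^−180) = $424.29.
Loan B: at 3.875% the monthly rate is 0.0032292, so the payment is 56,400 × 0.0032292 / (1 − 1.0032292^−180) = $413.66.
Monthly savings = $424.29 − $413.66 = $10.63.
Break-even = $775.00 / $10.63 = 72.91 → 73 months.

73 months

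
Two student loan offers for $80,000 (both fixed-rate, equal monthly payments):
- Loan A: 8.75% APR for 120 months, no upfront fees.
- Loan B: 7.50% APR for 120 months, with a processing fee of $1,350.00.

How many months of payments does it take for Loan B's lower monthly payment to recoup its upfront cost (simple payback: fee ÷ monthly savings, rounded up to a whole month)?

Loan A: at 8.75% the monthly rate is 0.0072917, so the payment is 80,000 × 0.0072917 / (1 − 1.0072917^−120) = $1,002.61.
Loan B: at 7.50% the monthly rate is 0.0062500, so the payment is 80,000 × 0.0062500 / (1 − 1.0062500^−120) = $949.61.
Monthly savings = $1,002.61 − $949.61 = $53.00.
Break-even = $1,350.00 / $53.00 = 25.47 → 26 months.

26 months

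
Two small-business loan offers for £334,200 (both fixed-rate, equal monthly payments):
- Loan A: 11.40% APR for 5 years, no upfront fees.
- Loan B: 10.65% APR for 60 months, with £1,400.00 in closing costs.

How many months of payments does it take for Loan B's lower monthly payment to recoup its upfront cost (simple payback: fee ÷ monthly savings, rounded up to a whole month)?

12 months

Loan A: monthly rate = 11.4%/12 = 0.0095000; payment = 334,200 × 0.0095000 / (1 − (1+0.0095000)^−60) = £7,333.16.
Loan B: monthly rate = 10.65%/12 = 0.0088750; payment = 334,200 × 0.0088750 / (1 − (1+0.0088750)^−60) = £7,208.12.
Monthly savings = £7,333.16 − £7,208.12 = £125.04.
Break-even = £1,400.00 / £125.04 = 11.20 → 12 months.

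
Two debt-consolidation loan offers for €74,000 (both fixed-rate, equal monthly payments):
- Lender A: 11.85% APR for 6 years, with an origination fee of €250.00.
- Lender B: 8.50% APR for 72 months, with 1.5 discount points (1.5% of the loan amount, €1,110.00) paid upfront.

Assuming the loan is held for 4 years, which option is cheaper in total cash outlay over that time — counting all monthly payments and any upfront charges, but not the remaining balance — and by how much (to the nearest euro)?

Lender A: at 11.85% the monthly rate is 0.0098750, so the payment is 74,000 × 0.0098750 / (1 − 1.0098750^−72) = €1,440.95.
Lender B: monthly rate = 8.5%/12 = 0.0070833; payment = 74,000 × 0.0070833 / (1 − (1+0.0070833)^−72) = €1,315.60.
Over 48 months: Lender A costs 48 × €1,440.95 + €250.00 = €69,415.60; Lender B costs 48 × €1,315.60 + €1,110.00 = €64,258.80.
Lender B is cheaper by €69,415.60 − €64,258.80 = €5,156.80.

Lender B by €5,157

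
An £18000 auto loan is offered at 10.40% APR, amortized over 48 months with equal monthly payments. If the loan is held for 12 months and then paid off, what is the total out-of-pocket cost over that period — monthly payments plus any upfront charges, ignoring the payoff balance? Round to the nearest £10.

£5,520

At 10.40% the monthly rate is 0.0086667, so the payment is 18,000 × 0.0086667 / (1 − 1.0086667^−48) = £459.99.
Total outlay = 12 × £459.99 = £5,519.88.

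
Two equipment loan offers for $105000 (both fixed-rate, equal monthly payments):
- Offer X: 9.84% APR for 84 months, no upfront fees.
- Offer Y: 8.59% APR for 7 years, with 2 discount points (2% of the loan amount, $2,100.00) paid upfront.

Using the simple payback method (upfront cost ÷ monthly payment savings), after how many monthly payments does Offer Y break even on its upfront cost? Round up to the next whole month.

Offer X: at 9.84% the monthly rate is 0.0082000, so the payment is 105,000 × 0.0082000 / (1 − 1.0082000^−84) = $1,734.46.
Offer Y: at 8.59% the monthly rate is 0.0071583, so the payment is 105,000 × 0.0071583 / (1 − 1.0071583^−84) = $1,667.59.
Monthly savings = $1,734.46 − $1,667.59 = $66.87.
Break-even = $2,100.00 / $66.87 = 31.40 → 32 months.

32 months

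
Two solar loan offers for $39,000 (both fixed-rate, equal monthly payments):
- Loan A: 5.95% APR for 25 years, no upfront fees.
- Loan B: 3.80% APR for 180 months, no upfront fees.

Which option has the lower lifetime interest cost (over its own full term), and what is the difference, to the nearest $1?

Loan B by $23,801

Loan A: at 5.95% the monthly rate is 0.0049583, so the payment is 39,000 × 0.0049583 / (1 − 1.0049583^−300) = $250.09.
Total interest on Loan A = 300 × $250.09 − $39,000 = $36,027.00.
Loan B: monthly rate = 3.8%/12 = 0.0031667; payment = 39,000 × 0.0031667 / (1 − (1+0.0031667)^−180) = $284.59.
Total interest on Loan B = 180 × $284.59 − $39,000 = $12,226.20.
Loan B is lower by $23,800.80.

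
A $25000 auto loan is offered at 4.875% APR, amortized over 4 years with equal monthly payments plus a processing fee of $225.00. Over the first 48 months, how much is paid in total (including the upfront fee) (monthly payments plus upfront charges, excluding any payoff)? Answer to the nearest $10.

$27,790

At 4.875% the monthly rate is 0.0040625, so the payment is 25,000 × 0.0040625 / (1 − 1.0040625^−48) = $574.32.
Total outlay = 48 × $574.32 + $225.00 = $27,792.36.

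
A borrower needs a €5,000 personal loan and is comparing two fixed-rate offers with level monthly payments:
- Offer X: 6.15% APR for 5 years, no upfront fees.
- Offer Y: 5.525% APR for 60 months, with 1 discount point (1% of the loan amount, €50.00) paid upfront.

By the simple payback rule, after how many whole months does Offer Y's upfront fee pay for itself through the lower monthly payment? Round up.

Offer X: monthly rate = 6.15%/12 = 0.0051250; payment = 5,000 × 0.0051250 / (1 − (1+0.0051250)^−60) = €97.01.
Offer Y: monthly rate = 5.525%/12 = 0.0046042; payment = 5,000 × 0.0046042 / (1 − (1+0.0046042)^−60) = €95.56.
Monthly savings = €97.01 − €95.56 = €1.45.
Break-even = €50.00 / €1.45 = 34.48 → 35 months.

35 months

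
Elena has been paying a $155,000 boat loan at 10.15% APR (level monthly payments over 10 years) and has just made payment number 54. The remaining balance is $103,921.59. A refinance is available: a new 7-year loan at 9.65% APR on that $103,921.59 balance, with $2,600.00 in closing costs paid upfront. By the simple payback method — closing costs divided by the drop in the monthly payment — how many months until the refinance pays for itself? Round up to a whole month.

Current payment = 155,000 × 10.15%/12 / (1 − (1+0.0084583)^−120) = $2,061.23.
Refinanced payment = 103,921.59 × 0.0080417 / (1 − (1+0.0080417)^−84) = $1,706.49.
Monthly savings = $2,061.23 − $1,706.49 = $354.74.
Break-even = $2,600.00 / $354.74 = 7.33 → 8 months.

8 months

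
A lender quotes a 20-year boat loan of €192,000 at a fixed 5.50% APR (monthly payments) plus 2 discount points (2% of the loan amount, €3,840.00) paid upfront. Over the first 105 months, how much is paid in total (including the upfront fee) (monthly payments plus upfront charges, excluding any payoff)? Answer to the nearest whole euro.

Monthly rate = 5.5%/12 = 0.0045833; payment = 192,000 × 0.0045833 / (1 − (1+0.0045833)^−240) = €1,320.74.
Total outlay = 105 × €1,320.74 + €3,840.00 = €142,517.70.

€142,518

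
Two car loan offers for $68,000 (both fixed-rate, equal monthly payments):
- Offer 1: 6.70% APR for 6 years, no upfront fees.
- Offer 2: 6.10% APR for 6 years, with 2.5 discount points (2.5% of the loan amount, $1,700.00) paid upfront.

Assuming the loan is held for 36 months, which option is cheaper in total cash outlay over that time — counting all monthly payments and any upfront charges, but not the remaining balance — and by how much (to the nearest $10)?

Offer 1 by $1,000

Offer 1: monthly rate = 6.7%/12 = 0.0055833; payment = 68,000 × 0.0055833 / (1 − (1+0.0055833)^−72) = $1,149.56.
Offer 2: monthly rate = 6.1%/12 = 0.0050833; payment = 68,000 × 0.0050833 / (1 − (1+0.0050833)^−72) = $1,130.17.
Over 36 months: Offer 1 costs 36 × $1,149.56 = $41,384.16; Offer 2 costs 36 × $1,130.17 + $1,700.00 = $42,386.12.
Offer 1 is cheaper by $42,386.12 − $41,384.16 = $1,001.96.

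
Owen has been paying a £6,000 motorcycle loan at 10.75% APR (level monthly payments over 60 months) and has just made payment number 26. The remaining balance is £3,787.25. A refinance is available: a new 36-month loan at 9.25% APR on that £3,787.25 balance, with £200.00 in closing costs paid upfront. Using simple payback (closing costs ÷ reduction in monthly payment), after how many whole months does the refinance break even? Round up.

23 months

Current payment = 6,000 × 10.75%/12 / (1 − (1+0.0089583)^−60) = £129.71.
Refinanced payment = 3,787.25 × 0.0077083 / (1 − (1+0.0077083)^−36) = £120.87.
Monthly savings = £129.71 − £120.87 = £8.84.
Break-even = £200.00 / £8.84 = 22.62 → 23 months.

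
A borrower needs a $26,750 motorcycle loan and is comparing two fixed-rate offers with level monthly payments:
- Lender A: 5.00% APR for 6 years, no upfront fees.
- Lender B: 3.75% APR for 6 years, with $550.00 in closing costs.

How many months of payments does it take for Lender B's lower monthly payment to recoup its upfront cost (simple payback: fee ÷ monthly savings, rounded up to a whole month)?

Lender A: monthly rate = 5%/12 = 0.0041667; payment = 26,750 × 0.0041667 / (1 − (1+0.0041667)^−72) = $430.81.
Lender B: monthly rate = 3.75%/12 = 0.0031250; payment = 26,750 × 0.0031250 / (1 − (1+0.0031250)^−72) = $415.47.
Monthly savings = $430.81 − $415.47 = $15.34.
Break-even = $550.00 / $15.34 = 35.85 → 36 months.

36 months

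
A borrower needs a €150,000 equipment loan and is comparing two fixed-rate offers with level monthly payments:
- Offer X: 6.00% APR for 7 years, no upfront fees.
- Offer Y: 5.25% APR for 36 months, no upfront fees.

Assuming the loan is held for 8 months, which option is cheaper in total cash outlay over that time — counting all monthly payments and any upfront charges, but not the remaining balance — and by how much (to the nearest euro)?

Offer X by €18,570

Offer X: monthly rate = 6%/12 = 0.0050000; payment = 150,000 × 0.0050000 / (1 − (1+0.0050000)^−84) = €2,191.28.
Offer Y: at 5.25% the monthly rate is 0.0043750, so the payment is 150,000 × 0.0043750 / (1 − 1.0043750^−36) = €4,512.49.
Over 8 months: Offer X costs 8 × €2,191.28 = €17,530.24; Offer Y costs 8 × €4,512.49 = €36,099.92.
Offer X is cheaper by €36,099.92 − €17,530.24 = €18,569.68.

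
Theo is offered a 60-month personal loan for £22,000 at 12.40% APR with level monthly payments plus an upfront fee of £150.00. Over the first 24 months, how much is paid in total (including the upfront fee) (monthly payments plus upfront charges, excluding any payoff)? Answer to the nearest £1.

£12,002

Monthly rate = 12.4%/12 = 0.0103333; payment = 22,000 × 0.0103333 / (1 − (1+0.0103333)^−60) = £493.84.
Total outlay = 24 × £493.84 + £150.00 = £12,002.16.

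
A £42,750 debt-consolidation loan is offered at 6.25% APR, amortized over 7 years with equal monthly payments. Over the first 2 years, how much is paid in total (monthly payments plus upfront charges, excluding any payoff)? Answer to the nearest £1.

Monthly rate = 6.25%/12 = 0.0052083; payment = 42,750 × 0.0052083 / (1 − (1+0.0052083)^−84) = £629.65.
Total outlay = 24 × £629.65 = £15,111.60.

£15,112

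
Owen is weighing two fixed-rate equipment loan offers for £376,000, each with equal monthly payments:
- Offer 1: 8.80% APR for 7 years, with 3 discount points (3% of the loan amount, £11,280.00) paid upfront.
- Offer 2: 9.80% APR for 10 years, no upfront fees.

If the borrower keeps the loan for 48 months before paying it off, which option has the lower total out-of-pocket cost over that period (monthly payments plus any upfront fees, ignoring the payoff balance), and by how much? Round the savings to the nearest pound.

Offer 2 by £63,316

Offer 1: at 8.80% the monthly rate is 0.0073333, so the payment is 376,000 × 0.0073333 / (1 − 1.0073333^−84) = £6,011.40.
Offer 2: at 9.80% the monthly rate is 0.0081667, so the payment is 376,000 × 0.0081667 / (1 − 1.0081667^−120) = £4,927.32.
Over 48 months: Offer 1 costs 48 × £6,011.40 + £11,280.00 = £299,827.20; Offer 2 costs 48 × £4,927.32 = £236,511.36.
Offer 2 is cheaper by £299,827.20 − £236,511.36 = £63,315.84.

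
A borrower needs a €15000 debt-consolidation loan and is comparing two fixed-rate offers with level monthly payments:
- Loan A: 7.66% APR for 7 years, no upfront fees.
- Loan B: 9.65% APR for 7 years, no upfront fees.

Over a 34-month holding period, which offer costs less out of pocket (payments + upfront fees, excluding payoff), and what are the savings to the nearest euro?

Loan A: monthly rate = 7.66%/12 = 0.0063833; payment = 15,000 × 0.0063833 / (1 − (1+0.0063833)^−84) = €231.26.
Loan B: at 9.65% the monthly rate is 0.0080417, so the payment is 15,000 × 0.0080417 / (1 − 1.0080417^−84) = €246.31.
Over 34 months: Loan A costs 34 × €231.26 = €7,862.84; Loan B costs 34 × €246.31 = €8,374.54.
Loan A is cheaper by €8,374.54 − €7,862.84 = €511.70.

Loan A by €512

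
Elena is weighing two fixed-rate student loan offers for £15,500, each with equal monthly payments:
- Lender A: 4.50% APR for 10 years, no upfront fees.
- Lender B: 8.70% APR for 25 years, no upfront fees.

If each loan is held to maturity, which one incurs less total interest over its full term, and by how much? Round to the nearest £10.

Lender A by £18,800

Lender A: monthly rate = 4.5%/12 = 0.0037500; payment = 15,500 × 0.0037500 / (1 − (1+0.0037500)^−120) = £160.64.
Total interest on Lender A = 120 × £160.64 − £15,500 = £3,776.80.
Lender B: monthly rate = 8.7%/12 = 0.0072500; payment = 15,500 × 0.0072500 / (1 − (1+0.0072500)^−300) = £126.91.
Total interest on Lender B = 300 × £126.91 − £15,500 = £22,573.00.
Lender A is lower by £18,796.20.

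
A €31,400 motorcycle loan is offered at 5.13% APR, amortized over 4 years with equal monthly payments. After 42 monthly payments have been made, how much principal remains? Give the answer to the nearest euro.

With monthly rate i = 5.13%/12 = 0.0042750, the balance after k of n payments is P · [(1+i)^n − (1+i)^k] / [(1+i)^n − 1].
(1+0.0042750)^48 = 1.22723372 and (1+0.0042750)^42 = 1.19622086, so the balance is 31,400 × (1.22723372 − 1.19622086) / (1.22723372 − 1) = €4,285.47.

€4,285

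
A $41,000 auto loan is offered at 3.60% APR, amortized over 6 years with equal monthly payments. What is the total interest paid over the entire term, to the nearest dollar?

$4,649

At 3.60% the monthly rate is 0.0030000, so the payment is 41,000 × 0.0030000 / (1 − 1.0030000^−72) = $634.01.
Total paid = 72 × $634.01 = $45,648.72; interest = $45,648.72 − $41,000 = $4,648.72.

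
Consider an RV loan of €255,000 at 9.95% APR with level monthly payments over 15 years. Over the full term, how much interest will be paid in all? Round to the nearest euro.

€236,841

At 9.95% the monthly rate is 0.0082917, so the payment is 255,000 × 0.0082917 / (1 − 1.0082917^−180) = €2,732.45.
Total paid = 180 × €2,732.45 = €491,841.00; interest = €491,841.00 − €255,000 = €236,841.00.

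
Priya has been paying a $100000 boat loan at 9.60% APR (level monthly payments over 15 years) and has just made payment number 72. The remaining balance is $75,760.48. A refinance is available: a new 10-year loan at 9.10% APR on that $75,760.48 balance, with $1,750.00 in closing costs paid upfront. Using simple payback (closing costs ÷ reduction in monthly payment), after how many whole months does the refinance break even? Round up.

Current payment = 100,000 × 9.6%/12 / (1 − (1+0.0080000)^−180) = $1,050.27.
Refinanced payment = 75,760.48 × 0.0075833 / (1 − (1+0.0075833)^−120) = $963.81.
Monthly savings = $1,050.27 − $963.81 = $86.46.
Break-even = $1,750.00 / $86.46 = 20.24 → 21 months.

21 months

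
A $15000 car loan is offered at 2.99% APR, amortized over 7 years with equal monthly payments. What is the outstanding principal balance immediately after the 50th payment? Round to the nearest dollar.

With monthly rate i = 2.99%/12 = 0.0024917, the balance after k of n payments is P · [(1+i)^n − (1+i)^k] / [(1+i)^n − 1].
(1+0.0024917)^84 = 1.23249390 and (1+0.0024917)^50 = 1.13250091, so the balance is 15,000 × (1.23249390 − 1.13250091) / (1.23249390 − 1) = $6,451.33.

$6,451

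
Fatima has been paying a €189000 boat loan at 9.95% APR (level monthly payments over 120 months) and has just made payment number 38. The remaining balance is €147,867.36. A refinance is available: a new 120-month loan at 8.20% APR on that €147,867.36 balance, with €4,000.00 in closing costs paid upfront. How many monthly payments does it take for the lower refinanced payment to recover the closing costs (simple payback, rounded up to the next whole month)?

6 months

Current payment = 189,000 × 9.95%/12 / (1 − (1+0.0082917)^−120) = €2,492.42.
Refinanced payment = 147,867.36 × 0.0068333 / (1 − (1+0.0068333)^−120) = €1,809.70.
Monthly savings = €2,492.42 − €1,809.70 = €682.72.
Break-even = €4,000.00 / €682.72 = 5.86 → 6 months.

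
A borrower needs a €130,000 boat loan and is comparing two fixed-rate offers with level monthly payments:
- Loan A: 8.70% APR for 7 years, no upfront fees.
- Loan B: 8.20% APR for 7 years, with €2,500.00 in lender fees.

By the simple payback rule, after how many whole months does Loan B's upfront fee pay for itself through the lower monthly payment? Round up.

77 months

Loan A: monthly rate = 8.7%/12 = 0.0072500; payment = 130,000 × 0.0072500 / (1 − (1+0.0072500)^−84) = €2,071.84.
Loan B: at 8.20% the monthly rate is 0.0068333, so the payment is 130,000 × 0.0068333 / (1 − 1.0068333^−84) = €2,039.19.
Monthly savings = €2,071.84 − €2,039.19 = €32.65.
Break-even = €2,500.00 / €32.65 = 76.57 → 77 months.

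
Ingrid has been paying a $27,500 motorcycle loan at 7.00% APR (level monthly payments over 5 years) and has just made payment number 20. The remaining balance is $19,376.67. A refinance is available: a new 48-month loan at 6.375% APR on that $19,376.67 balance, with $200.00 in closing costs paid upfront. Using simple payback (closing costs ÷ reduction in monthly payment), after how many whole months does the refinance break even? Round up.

3 months

Current payment = 27,500 × 7%/12 / (1 − (1+0.0058333)^−60) = $544.53.
Refinanced payment = 19,376.67 × 0.0053125 / (1 − (1+0.0053125)^−48) = $458.40.
Monthly savings = $544.53 − $458.40 = $86.13.
Break-even = $200.00 / $86.13 = 2.32 → 3 months.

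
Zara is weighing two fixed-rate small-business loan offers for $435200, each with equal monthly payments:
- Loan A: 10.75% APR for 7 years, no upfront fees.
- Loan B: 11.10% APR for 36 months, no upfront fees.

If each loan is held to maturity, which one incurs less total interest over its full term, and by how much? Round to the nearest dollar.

Loan B by $107,480

Loan A: monthly rate = 10.75%/12 = 0.0089583; payment = 435,200 × 0.0089583 / (1 − (1+0.0089583)^−84) = $7,394.60.
Total interest on Loan A = 84 × $7,394.60 − $435,200 = $185,946.40.
Loan B: monthly rate = 11.1%/12 = 0.0092500; payment = 435,200 × 0.0092500 / (1 − (1+0.0092500)^−36) = $14,268.51.
Total interest on Loan B = 36 × $14,268.51 − $435,200 = $78,466.36.
Loan B is lower by $107,480.04.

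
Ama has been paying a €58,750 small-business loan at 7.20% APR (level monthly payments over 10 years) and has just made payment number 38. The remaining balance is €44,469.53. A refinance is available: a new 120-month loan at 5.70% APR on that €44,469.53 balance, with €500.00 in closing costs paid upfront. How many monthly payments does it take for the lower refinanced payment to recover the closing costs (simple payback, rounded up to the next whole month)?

3 months

Current payment = 58,750 × 7.2%/12 / (1 − (1+0.0060000)^−120) = €688.21.
Refinanced payment = 44,469.53 × 0.0047500 / (1 − (1+0.0047500)^−120) = €487.03.
Monthly savings = €688.21 − €487.03 = €201.18.
Break-even = €500.00 / €201.18 = 2.49 → 3 months.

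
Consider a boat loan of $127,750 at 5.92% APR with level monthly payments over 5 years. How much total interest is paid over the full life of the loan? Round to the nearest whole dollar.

$20,151

At 5.92% the monthly rate is 0.0049333, so the payment is 127,750 × 0.0049333 / (1 − 1.0049333^−60) = $2,465.02.
Total paid = 60 × $2,465.02 = $147,901.20; interest = $147,901.20 − $127,750 = $20,151.20.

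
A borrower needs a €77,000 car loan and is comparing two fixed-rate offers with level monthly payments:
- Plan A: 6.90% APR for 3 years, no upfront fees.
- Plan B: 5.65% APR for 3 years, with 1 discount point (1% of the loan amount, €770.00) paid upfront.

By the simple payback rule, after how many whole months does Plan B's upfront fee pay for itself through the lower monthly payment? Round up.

18 months

Plan A: monthly rate = 6.9%/12 = 0.0057500; payment = 77,000 × 0.0057500 / (1 − (1+0.0057500)^−36) = €2,374.02.
Plan B: at 5.65% the monthly rate is 0.0047083, so the payment is 77,000 × 0.0047083 / (1 − 1.0047083^−36) = €2,330.30.
Monthly savings = €2,374.02 − €2,330.30 = €43.72.
Break-even = €770.00 / €43.72 = 17.61 → 18 months.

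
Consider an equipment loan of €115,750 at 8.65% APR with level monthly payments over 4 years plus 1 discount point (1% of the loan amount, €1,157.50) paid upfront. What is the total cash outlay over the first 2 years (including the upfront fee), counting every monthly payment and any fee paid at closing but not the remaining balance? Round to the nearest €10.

€69,830

At 8.65% the monthly rate is 0.0072083, so the payment is 115,750 × 0.0072083 / (1 − 1.0072083^−48) = €2,861.25.
Total outlay = 24 × €2,861.25 + €1,157.50 = €69,827.50.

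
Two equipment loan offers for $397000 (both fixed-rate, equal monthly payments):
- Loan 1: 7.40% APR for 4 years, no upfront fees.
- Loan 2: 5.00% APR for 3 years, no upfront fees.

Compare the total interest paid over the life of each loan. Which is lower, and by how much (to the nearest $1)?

Loan 1: at 7.40% the monthly rate is 0.0061667, so the payment is 397,000 × 0.0061667 / (1 − 1.0061667^−48) = $9,580.51.
Total interest on Loan 1 = 48 × $9,580.51 − $397,000 = $62,864.48.
Loan 2: at 5.00% the monthly rate is 0.0041667, so the payment is 397,000 × 0.0041667 / (1 − 1.0041667^−36) = $11,898.45.
Total interest on Loan 2 = 36 × $11,898.45 − $397,000 = $31,344.20.
Loan 2 is lower by $31,520.28.

Loan 2 by $31,520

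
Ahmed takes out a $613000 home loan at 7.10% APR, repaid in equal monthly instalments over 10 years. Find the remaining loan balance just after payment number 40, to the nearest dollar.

With monthly rate i = 7.1%/12 = 0.0059167, the balance after k of n payments is P · [(1+i)^n − (1+i)^k] / [(1+i)^n − 1].
(1+0.0059167)^120 = 2.02974026 and (1+0.0059167)^40 = 1.26613541, so the balance is 613,000 × (2.02974026 − 1.26613541) / (2.02974026 − 1) = $454,570.72.

$454,571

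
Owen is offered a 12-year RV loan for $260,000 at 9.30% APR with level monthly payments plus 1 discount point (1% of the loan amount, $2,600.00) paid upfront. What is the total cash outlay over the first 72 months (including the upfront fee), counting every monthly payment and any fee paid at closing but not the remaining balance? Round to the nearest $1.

At 9.30% the monthly rate is 0.0077500, so the payment is 260,000 × 0.0077500 / (1 − 1.0077500^−144) = $3,002.98.
Total outlay = 72 × $3,002.98 + $2,600.00 = $218,814.56.

$218,815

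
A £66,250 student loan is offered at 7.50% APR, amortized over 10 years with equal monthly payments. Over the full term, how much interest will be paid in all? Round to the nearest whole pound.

At 7.50% the monthly rate is 0.0062500, so the payment is 66,250 × 0.0062500 / (1 − 1.0062500^−120) = £786.40.
Total paid = 120 × £786.40 = £94,368.00; interest = £94,368.00 − £66,250 = £28,118.00.

£28,118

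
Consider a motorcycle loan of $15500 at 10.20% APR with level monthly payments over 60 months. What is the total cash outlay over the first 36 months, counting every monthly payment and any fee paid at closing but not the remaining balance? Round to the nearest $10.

$11,910

At 10.20% the monthly rate is 0.0085000, so the payment is 15,500 × 0.0085000 / (1 − 1.0085000^−60) = $330.86.
Total outlay = 36 × $330.86 = $11,910.96.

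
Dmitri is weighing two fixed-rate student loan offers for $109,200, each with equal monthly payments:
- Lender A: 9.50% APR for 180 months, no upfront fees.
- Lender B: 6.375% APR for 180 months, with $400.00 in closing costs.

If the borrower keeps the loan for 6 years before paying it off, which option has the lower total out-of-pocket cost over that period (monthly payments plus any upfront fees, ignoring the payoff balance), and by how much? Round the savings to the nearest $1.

Lender B by $13,750

Lender A: at 9.50% the monthly rate is 0.0079167, so the payment is 109,200 × 0.0079167 / (1 − 1.0079167^−180) = $1,140.29.
Lender B: at 6.375% the monthly rate is 0.0053125, so the payment is 109,200 × 0.0053125 / (1 − 1.0053125^−180) = $943.76.
Over 72 months: Lender A costs 72 × $1,140.29 = $82,100.88; Lender B costs 72 × $943.76 + $400.00 = $68,350.72.
Lender B is cheaper by $82,100.88 − $68,350.72 = $13,750.16.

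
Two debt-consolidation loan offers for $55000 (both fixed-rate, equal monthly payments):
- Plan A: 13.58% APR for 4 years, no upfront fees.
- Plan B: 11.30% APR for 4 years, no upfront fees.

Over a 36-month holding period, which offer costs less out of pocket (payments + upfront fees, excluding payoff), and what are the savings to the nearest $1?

Plan A: monthly rate = 13.58%/12 = 0.0113167; payment = 55,000 × 0.0113167 / (1 − (1+0.0113167)^−48) = $1,491.39.
Plan B: monthly rate = 11.3%/12 = 0.0094167; payment = 55,000 × 0.0094167 / (1 − (1+0.0094167)^−48) = $1,429.53.
Over 36 months: Plan A costs 36 × $1,491.39 = $53,690.04; Plan B costs 36 × $1,429.53 = $51,463.08.
Plan B is cheaper by $53,690.04 − $51,463.08 = $2,226.96.

Plan B by $2,227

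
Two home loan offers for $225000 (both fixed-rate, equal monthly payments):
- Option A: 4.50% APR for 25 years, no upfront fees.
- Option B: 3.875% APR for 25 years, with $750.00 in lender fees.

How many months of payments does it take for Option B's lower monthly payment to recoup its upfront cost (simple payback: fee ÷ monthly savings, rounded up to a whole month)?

10 months

Option A: monthly rate = 4.5%/12 = 0.0037500; payment = 225,000 × 0.0037500 / (1 − (1+0.0037500)^−300) = $1,250.62.
Option B: at 3.875% the monthly rate is 0.0032292, so the payment is 225,000 × 0.0032292 / (1 − 1.0032292^−300) = $1,172.16.
Monthly savings = $1,250.62 − $1,172.16 = $78.46.
Break-even = $750.00 / $78.46 = 9.56 → 10 months.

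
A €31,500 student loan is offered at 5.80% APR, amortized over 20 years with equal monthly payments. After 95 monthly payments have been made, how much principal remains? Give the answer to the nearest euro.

With monthly rate i = 5.8%/12 = 0.0048333, the balance after k of n payments is P · [(1+i)^n − (1+i)^k] / [(1+i)^n − 1].
(1+0.0048333)^240 = 3.18103198 and (1+0.0048333)^95 = 1.58100477, so the balance is 31,500 × (3.18103198 − 1.58100477) / (3.18103198 − 1) = €23,108.72.

€23,109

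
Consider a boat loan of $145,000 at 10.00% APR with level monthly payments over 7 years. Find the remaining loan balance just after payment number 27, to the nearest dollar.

With monthly rate i = 10%/12 = 0.0083333, the balance after k of n payments is P · [(1+i)^n − (1+i)^k] / [(1+i)^n − 1].
(1+0.0083333)^84 = 2.00792015 and (1+0.0083333)^27 = 1.25115569, so the balance is 145,000 × (2.00792015 − 1.25115569) / (2.00792015 − 1) = $108,868.59.

$108,869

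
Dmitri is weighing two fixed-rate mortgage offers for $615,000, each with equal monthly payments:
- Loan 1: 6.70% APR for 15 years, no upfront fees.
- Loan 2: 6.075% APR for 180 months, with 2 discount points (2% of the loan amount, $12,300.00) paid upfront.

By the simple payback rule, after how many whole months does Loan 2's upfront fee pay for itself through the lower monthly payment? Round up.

59 months

Loan 1: at 6.70% the monthly rate is 0.0055833, so the payment is 615,000 × 0.0055833 / (1 − 1.0055833^−180) = $5,425.16.
Loan 2: monthly rate = 6.075%/12 = 0.0050625; payment = 615,000 × 0.0050625 / (1 − (1+0.0050625)^−180) = $5,214.67.
Monthly savings = $5,425.16 − $5,214.67 = $210.49.
Break-even = $12,300.00 / $210.49 = 58.44 → 59 months.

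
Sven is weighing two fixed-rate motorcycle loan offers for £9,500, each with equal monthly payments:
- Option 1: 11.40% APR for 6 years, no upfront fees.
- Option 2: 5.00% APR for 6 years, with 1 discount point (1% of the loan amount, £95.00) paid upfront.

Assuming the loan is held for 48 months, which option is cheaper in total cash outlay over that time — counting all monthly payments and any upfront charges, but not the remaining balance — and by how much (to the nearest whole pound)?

Option 1: at 11.40% the monthly rate is 0.0095000, so the payment is 9,500 × 0.0095000 / (1 − 1.0095000^−72) = £182.78.
Option 2: monthly rate = 5%/12 = 0.0041667; payment = 9,500 × 0.0041667 / (1 − (1+0.0041667)^−72) = £153.00.
Over 48 months: Option 1 costs 48 × £182.78 = £8,773.44; Option 2 costs 48 × £153.00 + £95.00 = £7,439.00.
Option 2 is cheaper by £8,773.44 − £7,439.00 = £1,334.44.

Option 2 by £1,334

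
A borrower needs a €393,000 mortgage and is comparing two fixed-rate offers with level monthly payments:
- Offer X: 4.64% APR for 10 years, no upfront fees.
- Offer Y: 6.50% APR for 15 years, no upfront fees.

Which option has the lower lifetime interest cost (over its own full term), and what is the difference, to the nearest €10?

Offer X by €124,270

Offer X: at 4.64% the monthly rate is 0.0038667, so the payment is 393,000 × 0.0038667 / (1 − 1.0038667^−120) = €4,099.56.
Total interest on Offer X = 120 × €4,099.56 − €393,000 = €98,947.20.
Offer Y: monthly rate = 6.5%/12 = 0.0054167; payment = 393,000 × 0.0054167 / (1 − (1+0.0054167)^−180) = €3,423.45.
Total interest on Offer Y = 180 × €3,423.45 − €393,000 = €223,221.00.
Offer X is lower by €124,273.80.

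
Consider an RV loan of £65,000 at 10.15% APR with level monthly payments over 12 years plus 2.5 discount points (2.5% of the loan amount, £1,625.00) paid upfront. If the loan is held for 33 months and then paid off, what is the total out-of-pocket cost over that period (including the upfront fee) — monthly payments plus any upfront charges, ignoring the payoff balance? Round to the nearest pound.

At 10.15% the monthly rate is 0.0084583, so the payment is 65,000 × 0.0084583 / (1 − 1.0084583^−144) = £782.44.
Total outlay = 33 × £782.44 + £1,625.00 = £27,445.52.

£27,446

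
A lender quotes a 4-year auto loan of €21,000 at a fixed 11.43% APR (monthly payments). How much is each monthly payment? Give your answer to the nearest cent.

€547.15

At 11.43% the monthly rate is 0.0095250, so the payment is 21,000 × 0.0095250 / (1 − 1.0095250^−48) = €547.15.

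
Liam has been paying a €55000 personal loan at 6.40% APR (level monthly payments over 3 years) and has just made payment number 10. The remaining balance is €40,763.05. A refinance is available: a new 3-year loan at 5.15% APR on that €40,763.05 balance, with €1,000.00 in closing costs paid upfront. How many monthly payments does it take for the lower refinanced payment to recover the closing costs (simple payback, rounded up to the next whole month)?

Current payment = 55,000 × 6.4%/12 / (1 − (1+0.0053333)^−36) = €1,683.19.
Refinanced payment = 40,763.05 × 0.0042917 / (1 − (1+0.0042917)^−36) = €1,224.45.
Monthly savings = €1,683.19 − €1,224.45 = €458.74.
Break-even = €1,000.00 / €458.74 = 2.18 → 3 months.

3 months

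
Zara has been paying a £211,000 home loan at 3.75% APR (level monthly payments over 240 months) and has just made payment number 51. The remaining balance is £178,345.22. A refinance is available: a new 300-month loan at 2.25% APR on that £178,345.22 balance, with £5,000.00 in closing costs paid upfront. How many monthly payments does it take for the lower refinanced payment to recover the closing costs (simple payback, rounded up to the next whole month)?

Current payment = 211,000 × 3.75%/12 / (1 − (1+0.0031250)^−240) = £1,250.99.
Refinanced payment = 178,345.22 × 0.0018750 / (1 − (1+0.0018750)^−300) = £777.82.
Monthly savings = £1,250.99 − £777.82 = £473.17.
Break-even = £5,000.00 / £473.17 = 10.57 → 11 months.

11 months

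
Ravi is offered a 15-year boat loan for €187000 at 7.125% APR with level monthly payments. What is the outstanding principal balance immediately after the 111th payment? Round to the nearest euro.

With monthly rate i = 7.125%/12 = 0.0059375, the balance after k of n payments is P · [(1+i)^n − (1+i)^k] / [(1+i)^n − 1].
(1+0.0059375)^180 = 2.90254997 and (1+0.0059375)^111 = 1.92921584, so the balance is 187,000 × (2.90254997 − 1.92921584) / (2.90254997 − 1) = €95,668.17.

€95,668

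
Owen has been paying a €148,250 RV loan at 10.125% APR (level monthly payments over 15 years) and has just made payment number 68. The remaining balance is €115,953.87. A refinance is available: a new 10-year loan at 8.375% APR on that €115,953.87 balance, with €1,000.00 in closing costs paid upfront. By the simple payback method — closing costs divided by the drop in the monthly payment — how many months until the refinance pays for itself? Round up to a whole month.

Current payment = 148,250 × 10.125%/12 / (1 − (1+0.0084375)^−180) = €1,604.46.
Refinanced payment = 115,953.87 × 0.0069792 / (1 − (1+0.0069792)^−120) = €1,429.92.
Monthly savings = €1,604.46 − €1,429.92 = €174.54.
Break-even = €1,000.00 / €174.54 = 5.73 → 6 months.

6 months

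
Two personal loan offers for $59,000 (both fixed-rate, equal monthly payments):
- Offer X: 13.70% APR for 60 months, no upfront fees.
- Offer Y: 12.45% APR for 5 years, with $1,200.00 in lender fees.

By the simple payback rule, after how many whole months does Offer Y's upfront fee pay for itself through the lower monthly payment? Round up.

32 months

Offer X: monthly rate = 13.7%/12 = 0.0114167; payment = 59,000 × 0.0114167 / (1 − (1+0.0114167)^−60) = $1,363.67.
Offer Y: at 12.45% the monthly rate is 0.0103750, so the payment is 59,000 × 0.0103750 / (1 − 1.0103750^−60) = $1,325.88.
Monthly savings = $1,363.67 − $1,325.88 = $37.79.
Break-even = $1,200.00 / $37.79 = 31.75 → 32 months.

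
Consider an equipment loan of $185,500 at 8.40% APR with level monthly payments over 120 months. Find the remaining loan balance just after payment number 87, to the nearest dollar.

$67,268

With monthly rate i = 8.4%/12 = 0.0070000, the balance after k of n payments is P · [(1+i)^n − (1+i)^k] / [(1+i)^n − 1].
(1+0.0070000)^120 = 2.30959838 and (1+0.0070000)^87 = 1.83469526, so the balance is 185,500 × (2.30959838 − 1.83469526) / (2.30959838 − 1) = $67,268.36.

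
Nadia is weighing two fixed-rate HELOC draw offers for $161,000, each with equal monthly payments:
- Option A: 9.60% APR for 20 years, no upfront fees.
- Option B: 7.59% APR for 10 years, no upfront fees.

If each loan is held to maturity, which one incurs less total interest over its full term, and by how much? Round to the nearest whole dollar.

Option A: monthly rate = 9.6%/12 = 0.0080000; payment = 161,000 × 0.0080000 / (1 − (1+0.0080000)^−240) = $1,511.26.
Total interest on Option A = 240 × $1,511.26 − $161,000 = $201,702.40.
Option B: monthly rate = 7.59%/12 = 0.0063250; payment = 161,000 × 0.0063250 / (1 − (1+0.0063250)^−120) = $1,918.67.
Total interest on Option B = 120 × $1,918.67 − $161,000 = $69,240.40.
Option B is lower by $132,462.00.

Option B by $132,462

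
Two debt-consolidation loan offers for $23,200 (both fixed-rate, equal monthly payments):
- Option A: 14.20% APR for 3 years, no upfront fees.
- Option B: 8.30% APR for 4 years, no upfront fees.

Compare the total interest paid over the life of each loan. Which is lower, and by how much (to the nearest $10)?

Option B by $1,280

Option A: monthly rate = 14.2%/12 = 0.0118333; payment = 23,200 × 0.0118333 / (1 − (1+0.0118333)^−36) = $795.18.
Total interest on Option A = 36 × $795.18 − $23,200 = $5,426.48.
Option B: monthly rate = 8.3%/12 = 0.0069167; payment = 23,200 × 0.0069167 / (1 − (1+0.0069167)^−48) = $569.65.
Total interest on Option B = 48 × $569.65 − $23,200 = $4,143.20.
Option B is lower by $1,283.28.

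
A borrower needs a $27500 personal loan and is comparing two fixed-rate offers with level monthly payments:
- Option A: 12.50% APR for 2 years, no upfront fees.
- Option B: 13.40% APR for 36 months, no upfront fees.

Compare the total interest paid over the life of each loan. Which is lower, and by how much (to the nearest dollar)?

Option A: monthly rate = 12.5%/12 = 0.0104167; payment = 27,500 × 0.0104167 / (1 − (1+0.0104167)^−24) = $1,300.95.
Total interest on Option A = 24 × $1,300.95 − $27,500 = $3,722.80.
Option B: at 13.40% the monthly rate is 0.0111667, so the payment is 27,500 × 0.0111667 / (1 − 1.0111667^−36) = $931.89.
Total interest on Option B = 36 × $931.89 − $27,500 = $6,048.04.
Option A is lower by $2,325.24.

Option A by $2,325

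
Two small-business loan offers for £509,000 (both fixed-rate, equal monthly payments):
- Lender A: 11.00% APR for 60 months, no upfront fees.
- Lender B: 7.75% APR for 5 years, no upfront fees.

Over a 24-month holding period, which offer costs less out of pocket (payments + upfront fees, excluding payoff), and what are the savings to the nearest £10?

Lender A: monthly rate = 11%/12 = 0.0091667; payment = 509,000 × 0.0091667 / (1 − (1+0.0091667)^−60) = £11,066.89.
Lender B: monthly rate = 7.75%/12 = 0.0064583; payment = 509,000 × 0.0064583 / (1 − (1+0.0064583)^−60) = £10,259.89.
Over 24 months: Lender A costs 24 × £11,066.89 = £265,605.36; Lender B costs 24 × £10,259.89 = £246,237.36.
Lender B is cheaper by £265,605.36 − £246,237.36 = £19,368.00.

Lender B by £19,370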